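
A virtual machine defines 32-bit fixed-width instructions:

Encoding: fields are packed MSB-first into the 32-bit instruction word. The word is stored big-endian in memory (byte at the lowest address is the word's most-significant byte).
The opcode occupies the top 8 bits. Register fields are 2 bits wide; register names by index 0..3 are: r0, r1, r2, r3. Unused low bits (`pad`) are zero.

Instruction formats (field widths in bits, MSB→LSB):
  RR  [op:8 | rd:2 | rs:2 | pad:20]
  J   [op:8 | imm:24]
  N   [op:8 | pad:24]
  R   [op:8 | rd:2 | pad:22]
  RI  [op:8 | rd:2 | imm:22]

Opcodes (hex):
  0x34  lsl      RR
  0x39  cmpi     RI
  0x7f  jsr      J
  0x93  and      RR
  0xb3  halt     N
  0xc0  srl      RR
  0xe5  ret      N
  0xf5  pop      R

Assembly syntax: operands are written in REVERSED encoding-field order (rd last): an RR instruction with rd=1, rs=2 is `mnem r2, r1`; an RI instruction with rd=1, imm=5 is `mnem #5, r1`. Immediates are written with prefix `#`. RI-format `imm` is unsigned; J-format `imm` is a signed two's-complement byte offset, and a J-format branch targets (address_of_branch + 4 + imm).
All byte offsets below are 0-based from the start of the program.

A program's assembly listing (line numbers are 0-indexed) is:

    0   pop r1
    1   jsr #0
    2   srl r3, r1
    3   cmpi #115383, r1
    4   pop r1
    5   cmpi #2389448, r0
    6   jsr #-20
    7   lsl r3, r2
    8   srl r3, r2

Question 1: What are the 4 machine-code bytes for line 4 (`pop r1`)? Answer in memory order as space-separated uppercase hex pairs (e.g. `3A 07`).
line 4 (pop): pack op=0xf5:8|rd=1:2|pad=0:22 = 0xf5400000; big→ f5 40 00 00

F5 40 00 00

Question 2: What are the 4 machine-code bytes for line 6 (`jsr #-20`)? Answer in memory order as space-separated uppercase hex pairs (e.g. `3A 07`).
7F FF FF EC

6. jsr fields op=0x7f:8|imm=-20:24 → word 7fffffech → 7f ff ff ec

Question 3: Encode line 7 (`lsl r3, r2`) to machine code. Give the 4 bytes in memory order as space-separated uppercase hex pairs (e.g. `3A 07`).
34 B0 00 00

line 7 (lsl): pack op=0x34:8|rd=2:2|rs=3:2|pad=0:20 = 0x34b00000; big→ 34 b0 00 00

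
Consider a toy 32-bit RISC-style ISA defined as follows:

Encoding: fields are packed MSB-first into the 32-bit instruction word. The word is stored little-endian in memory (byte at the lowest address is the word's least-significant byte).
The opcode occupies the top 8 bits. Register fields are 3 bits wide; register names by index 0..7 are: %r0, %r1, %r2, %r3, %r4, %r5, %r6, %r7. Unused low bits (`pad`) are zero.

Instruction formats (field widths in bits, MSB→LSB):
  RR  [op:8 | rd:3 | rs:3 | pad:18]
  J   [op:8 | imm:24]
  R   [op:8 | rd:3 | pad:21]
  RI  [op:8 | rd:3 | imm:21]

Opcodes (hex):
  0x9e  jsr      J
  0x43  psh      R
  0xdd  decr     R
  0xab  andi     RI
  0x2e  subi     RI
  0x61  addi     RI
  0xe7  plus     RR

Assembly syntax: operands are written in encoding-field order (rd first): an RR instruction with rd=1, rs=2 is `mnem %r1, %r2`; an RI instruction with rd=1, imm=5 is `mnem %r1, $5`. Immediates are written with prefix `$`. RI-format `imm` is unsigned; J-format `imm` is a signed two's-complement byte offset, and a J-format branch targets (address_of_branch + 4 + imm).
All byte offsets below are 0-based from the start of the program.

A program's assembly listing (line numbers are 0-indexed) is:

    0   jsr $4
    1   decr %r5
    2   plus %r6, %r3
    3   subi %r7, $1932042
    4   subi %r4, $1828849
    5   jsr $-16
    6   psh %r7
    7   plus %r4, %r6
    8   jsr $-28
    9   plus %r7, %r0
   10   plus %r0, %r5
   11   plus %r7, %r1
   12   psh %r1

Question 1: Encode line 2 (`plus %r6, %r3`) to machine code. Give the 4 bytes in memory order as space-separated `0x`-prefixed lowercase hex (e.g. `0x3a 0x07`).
line 2 (plus): pack op=0xe7:8|rd=6:3|rs=3:3|pad=0:18 = 0xe7cc0000; little→ 00 00 cc e7

0x00 0x00 0xcc 0xe7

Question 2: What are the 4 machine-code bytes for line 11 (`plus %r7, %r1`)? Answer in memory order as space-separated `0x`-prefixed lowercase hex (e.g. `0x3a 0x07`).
0x00 0x00 0xe4 0xe7

L11: plus op=0xe7:8|rd=7:3|rs=1:3|pad=0:18 ⇒ 0xe7e40000 ⇒ little 00 00 e4 e7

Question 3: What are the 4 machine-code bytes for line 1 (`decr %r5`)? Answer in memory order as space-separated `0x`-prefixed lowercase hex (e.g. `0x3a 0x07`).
0x00 0x00 0xa0 0xdd

1. decr fields op=0xdd:8|rd=5:3|pad=0:21 → word dda00000h → 00 00 a0 dd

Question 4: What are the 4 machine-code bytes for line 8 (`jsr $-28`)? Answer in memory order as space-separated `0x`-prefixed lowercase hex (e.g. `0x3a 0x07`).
L8: jsr op=0x9e:8|imm=-28:24 ⇒ 0x9effffe4 ⇒ little e4 ff ff 9e

0xe4 0xff 0xff 0x9e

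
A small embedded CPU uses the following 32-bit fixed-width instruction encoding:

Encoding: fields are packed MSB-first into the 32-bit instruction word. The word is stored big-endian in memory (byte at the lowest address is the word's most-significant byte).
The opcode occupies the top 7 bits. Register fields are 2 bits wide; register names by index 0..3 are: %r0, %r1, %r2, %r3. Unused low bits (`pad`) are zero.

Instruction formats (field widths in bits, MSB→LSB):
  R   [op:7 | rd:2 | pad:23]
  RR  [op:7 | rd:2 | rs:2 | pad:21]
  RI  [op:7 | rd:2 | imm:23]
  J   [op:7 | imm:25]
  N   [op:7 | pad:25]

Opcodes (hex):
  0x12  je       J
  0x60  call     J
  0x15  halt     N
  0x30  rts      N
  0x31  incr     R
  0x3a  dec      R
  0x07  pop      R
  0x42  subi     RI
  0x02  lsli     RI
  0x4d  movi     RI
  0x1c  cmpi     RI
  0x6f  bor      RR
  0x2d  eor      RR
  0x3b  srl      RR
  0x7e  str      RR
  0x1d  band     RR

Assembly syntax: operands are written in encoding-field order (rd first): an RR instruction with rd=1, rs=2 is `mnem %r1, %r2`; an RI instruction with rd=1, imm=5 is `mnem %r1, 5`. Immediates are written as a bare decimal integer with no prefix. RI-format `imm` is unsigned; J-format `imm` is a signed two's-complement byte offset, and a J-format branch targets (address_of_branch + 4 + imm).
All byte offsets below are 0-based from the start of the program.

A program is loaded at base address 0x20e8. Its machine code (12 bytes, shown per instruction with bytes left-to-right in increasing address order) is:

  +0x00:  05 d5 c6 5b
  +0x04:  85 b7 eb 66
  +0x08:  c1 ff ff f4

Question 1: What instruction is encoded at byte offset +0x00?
@+00  big-endian(05 d5 c6 5b) = 0x05d5c65b
  top 7b → 0x2 → lsli [RI]
  rd: (w>>23)&0x3=0x3 → %r3
  imm: (w>>0)&0x7fffff=0x55c65b → 5621339

lsli %r3, 5621339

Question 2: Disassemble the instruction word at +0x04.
subi %r3, 3664742

+0x04: 85 b7 eb 66 ⇒ word 0x85b7eb66 (big)
  op=0x85b7eb66>>25=0x42 ⇒ subi (RI)
  rd@[24:23]=0x3 ⇒ %r3
  imm@[22:0]=0x37eb66 ⇒ 3664742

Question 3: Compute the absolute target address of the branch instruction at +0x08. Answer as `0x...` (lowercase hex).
off 0x08: read c1 ff ff f4 as big → 0xc1fffff4
  top 7b → 0x60 → call [J]
  [24:0] imm=33554420 (s25→-12) = -12
  target = base 0x20e8 + off 0x08 + 4 + imm -12 = 0x20e8

0x20e8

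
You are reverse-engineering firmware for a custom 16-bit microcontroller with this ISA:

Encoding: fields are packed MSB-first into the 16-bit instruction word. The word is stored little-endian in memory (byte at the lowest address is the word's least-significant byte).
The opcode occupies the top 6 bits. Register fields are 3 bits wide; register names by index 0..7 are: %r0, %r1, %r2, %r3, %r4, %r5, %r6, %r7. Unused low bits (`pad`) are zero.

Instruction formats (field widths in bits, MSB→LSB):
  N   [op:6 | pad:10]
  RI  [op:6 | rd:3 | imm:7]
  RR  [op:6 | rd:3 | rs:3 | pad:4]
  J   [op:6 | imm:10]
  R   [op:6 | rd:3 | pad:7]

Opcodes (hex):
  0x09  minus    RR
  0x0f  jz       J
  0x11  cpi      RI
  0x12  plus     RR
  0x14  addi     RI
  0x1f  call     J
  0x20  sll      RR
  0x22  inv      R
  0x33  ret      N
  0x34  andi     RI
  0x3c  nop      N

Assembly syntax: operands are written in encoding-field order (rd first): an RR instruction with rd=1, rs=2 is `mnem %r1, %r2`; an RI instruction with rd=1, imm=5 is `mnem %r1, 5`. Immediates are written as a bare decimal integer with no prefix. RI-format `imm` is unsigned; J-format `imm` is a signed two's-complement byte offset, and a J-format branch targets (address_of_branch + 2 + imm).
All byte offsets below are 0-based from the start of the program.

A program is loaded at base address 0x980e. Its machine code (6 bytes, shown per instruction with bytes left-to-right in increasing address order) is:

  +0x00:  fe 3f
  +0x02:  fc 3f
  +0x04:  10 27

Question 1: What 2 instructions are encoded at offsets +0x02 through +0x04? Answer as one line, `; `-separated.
[02] fc 3f → 0x3ffc
  top 6b → 0xf → jz [J]
  imm: (w>>0)&0x3ff=0x3fc (s10→-4) → -4
[04] 10 27 → 0x2710
  top 6b → 0x9 → minus [RR]
  rd: (w>>7)&0x7=0x6 → %r6
  rs: (w>>4)&0x7=0x1 → %r1

jz -4; minus %r6, %r1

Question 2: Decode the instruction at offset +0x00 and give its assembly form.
off 0x00: read fe 3f as little → 0x3ffe
  op=0x3ffe>>10=0xf ⇒ jz (J)
  imm: (w>>0)&0x3ff=0x3fe (s10→-2) → -2

jz -2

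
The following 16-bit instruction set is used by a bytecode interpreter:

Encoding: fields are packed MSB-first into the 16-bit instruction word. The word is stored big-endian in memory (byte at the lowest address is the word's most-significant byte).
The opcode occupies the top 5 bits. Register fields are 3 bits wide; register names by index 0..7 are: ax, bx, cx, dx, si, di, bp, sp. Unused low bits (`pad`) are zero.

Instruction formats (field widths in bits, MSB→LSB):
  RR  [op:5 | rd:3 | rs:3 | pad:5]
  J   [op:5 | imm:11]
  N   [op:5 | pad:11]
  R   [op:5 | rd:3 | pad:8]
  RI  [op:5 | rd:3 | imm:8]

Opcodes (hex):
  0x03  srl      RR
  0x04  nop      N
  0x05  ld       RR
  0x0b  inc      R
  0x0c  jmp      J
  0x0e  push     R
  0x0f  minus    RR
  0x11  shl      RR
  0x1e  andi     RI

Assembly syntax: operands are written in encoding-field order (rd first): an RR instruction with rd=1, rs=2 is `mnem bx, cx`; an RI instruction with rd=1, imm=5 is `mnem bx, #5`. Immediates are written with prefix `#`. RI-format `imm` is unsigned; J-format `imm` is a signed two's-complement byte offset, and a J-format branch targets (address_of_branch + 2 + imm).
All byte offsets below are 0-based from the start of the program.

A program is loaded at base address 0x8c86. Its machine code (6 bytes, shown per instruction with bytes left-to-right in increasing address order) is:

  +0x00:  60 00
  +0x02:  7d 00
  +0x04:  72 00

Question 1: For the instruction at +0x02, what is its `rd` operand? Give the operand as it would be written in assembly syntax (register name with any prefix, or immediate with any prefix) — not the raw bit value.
di

[02] 7d 00 → 0x7d00
  top 5b → 0xf → minus [RR]
  rd: (w>>8)&0x7=0x5 → di
  rs: (w>>5)&0x7=0x0 → ax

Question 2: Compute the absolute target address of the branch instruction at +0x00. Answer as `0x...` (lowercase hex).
0x8c88

[00] 60 00 → 0x6000
  opcode bits[15:11]=0xc: jmp/J
  imm@[10:0]=0x0 ⇒ #0
  target = base 0x8c86 + off 0x00 + 2 + imm 0 = 0x8c88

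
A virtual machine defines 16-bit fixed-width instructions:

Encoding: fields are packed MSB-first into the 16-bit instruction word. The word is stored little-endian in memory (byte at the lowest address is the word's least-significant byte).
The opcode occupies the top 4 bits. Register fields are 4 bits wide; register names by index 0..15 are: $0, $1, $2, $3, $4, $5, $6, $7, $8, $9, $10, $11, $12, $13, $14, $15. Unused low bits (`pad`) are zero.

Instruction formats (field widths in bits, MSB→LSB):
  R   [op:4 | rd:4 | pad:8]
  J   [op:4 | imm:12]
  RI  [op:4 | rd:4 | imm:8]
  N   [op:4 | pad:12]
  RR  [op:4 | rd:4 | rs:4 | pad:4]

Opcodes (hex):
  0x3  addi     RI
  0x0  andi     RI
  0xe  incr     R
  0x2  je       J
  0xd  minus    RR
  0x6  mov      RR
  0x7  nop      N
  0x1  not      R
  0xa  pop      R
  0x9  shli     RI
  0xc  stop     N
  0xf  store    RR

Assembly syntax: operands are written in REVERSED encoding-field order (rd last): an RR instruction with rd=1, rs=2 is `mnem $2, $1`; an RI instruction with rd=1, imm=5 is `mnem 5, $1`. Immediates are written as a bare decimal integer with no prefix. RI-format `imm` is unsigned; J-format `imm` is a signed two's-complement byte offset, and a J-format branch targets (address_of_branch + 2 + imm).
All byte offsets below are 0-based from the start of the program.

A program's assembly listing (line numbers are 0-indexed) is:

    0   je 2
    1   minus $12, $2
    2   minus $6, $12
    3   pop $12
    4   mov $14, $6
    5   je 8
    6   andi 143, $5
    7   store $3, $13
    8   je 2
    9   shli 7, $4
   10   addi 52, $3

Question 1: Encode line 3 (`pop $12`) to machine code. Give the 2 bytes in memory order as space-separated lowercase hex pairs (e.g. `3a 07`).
00 ac

L3: pop op=0xa:4|rd=12:4|pad=0:8 ⇒ 0xac00 ⇒ little 00 ac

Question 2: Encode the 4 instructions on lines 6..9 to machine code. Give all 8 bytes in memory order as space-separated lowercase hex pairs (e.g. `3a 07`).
8f 05 30 fd 02 20 07 94

line 6 (andi): pack op=0x0:4|rd=5:4|imm=143:8 = 0x058f; little→ 8f 05
line 7 (store): pack op=0xf:4|rd=13:4|rs=3:4|pad=0:4 = 0xfd30; little→ 30 fd
line 8 (je): pack op=0x2:4|imm=2:12 = 0x2002; little→ 02 20
line 9 (shli): pack op=0x9:4|rd=4:4|imm=7:8 = 0x9407; little→ 07 94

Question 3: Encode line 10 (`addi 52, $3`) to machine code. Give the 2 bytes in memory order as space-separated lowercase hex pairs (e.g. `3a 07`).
34 33

line 10 (addi): pack op=0x3:4|rd=3:4|imm=52:8 = 0x3334; little→ 34 33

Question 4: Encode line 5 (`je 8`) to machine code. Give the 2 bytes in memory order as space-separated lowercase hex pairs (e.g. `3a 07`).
L5: je op=0x2:4|imm=8:12 ⇒ 0x2008 ⇒ little 08 20

08 20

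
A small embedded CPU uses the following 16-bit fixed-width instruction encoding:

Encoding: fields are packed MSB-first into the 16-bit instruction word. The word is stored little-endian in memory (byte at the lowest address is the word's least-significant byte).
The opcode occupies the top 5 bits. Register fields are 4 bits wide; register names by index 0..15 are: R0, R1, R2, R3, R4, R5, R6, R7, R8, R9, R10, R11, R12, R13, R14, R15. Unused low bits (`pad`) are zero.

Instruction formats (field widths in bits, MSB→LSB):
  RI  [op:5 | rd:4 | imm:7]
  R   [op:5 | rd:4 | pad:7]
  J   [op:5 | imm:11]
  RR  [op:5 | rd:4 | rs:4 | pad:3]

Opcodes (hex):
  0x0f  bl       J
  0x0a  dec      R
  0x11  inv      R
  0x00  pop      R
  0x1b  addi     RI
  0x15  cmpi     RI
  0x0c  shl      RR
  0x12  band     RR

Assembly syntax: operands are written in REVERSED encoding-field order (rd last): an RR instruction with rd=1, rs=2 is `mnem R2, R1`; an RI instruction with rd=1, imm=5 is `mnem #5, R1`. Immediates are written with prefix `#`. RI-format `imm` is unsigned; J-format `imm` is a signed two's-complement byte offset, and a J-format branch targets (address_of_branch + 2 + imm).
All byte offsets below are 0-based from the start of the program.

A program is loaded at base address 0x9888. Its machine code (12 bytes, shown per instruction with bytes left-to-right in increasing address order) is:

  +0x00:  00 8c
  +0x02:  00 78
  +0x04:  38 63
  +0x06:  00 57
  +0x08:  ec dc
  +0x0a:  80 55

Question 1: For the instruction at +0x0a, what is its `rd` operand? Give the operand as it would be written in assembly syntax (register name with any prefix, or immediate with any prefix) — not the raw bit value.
@+0a  little-endian(80 55) = 0x5580
  opcode bits[15:11]=0xa: dec/R
  [10:7] rd=11 = R11

R11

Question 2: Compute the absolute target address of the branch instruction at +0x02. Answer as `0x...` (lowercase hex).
0x988c

[02] 00 78 → 0x7800
  opcode bits[15:11]=0xf: bl/J
  imm@[10:0]=0x0 ⇒ #0
  target = base 0x9888 + off 0x02 + 2 + imm 0 = 0x988c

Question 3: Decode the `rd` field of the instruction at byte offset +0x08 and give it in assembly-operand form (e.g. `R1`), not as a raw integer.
@+08  little-endian(ec dc) = 0xdcec
  top 5b → 0x1b → addi [RI]
  rd@[10:7]=0x9 ⇒ R9
  imm@[6:0]=0x6c ⇒ #108

R9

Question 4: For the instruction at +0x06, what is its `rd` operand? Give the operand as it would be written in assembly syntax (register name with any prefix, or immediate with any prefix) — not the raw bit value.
@+06  little-endian(00 57) = 0x5700
  top 5b → 0xa → dec [R]
  rd@[10:7]=0xe ⇒ R14

R14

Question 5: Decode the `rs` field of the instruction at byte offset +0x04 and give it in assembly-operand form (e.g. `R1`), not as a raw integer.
R7

+0x04: 38 63 ⇒ word 0x6338 (little)
  op=0x6338>>11=0xc ⇒ shl (RR)
  rd@[10:7]=0x6 ⇒ R6
  rs@[6:3]=0x7 ⇒ R7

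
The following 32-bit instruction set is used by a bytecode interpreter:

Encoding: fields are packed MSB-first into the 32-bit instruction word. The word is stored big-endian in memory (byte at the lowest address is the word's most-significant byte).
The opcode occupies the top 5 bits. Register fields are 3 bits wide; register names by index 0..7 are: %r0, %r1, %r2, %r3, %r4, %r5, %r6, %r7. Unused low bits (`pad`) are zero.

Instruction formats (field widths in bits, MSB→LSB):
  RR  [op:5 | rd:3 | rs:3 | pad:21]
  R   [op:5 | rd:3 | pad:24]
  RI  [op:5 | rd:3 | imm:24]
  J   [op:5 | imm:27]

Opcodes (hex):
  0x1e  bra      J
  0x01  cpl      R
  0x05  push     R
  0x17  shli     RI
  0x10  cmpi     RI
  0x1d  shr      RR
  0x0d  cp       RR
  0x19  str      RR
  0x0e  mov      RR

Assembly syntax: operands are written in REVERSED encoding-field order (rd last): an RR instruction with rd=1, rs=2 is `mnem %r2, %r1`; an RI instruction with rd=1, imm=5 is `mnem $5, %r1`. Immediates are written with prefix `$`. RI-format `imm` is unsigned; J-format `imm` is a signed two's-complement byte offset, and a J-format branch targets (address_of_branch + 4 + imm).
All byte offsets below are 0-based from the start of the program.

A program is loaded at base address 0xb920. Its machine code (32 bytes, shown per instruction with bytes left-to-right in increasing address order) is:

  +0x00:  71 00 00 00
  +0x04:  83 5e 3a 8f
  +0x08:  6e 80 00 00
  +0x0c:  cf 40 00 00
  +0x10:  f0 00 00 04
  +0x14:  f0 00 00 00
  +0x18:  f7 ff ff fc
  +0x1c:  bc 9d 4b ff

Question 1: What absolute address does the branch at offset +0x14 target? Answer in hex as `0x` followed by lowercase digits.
[14] f0 00 00 00 → 0xf0000000
  opcode bits[31:27]=0x1e: bra/J
  imm: (w>>0)&0x7ffffff=0x0 → $0
  target = base 0xb920 + off 0x14 + 4 + imm 0 = 0xb938

0xb938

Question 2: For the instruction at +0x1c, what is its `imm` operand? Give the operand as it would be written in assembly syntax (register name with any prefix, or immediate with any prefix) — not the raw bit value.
@+1c  big-endian(bc 9d 4b ff) = 0xbc9d4bff
  op=0xbc9d4bff>>27=0x17 ⇒ shli (RI)
  [26:24] rd=4 = %r4
  [23:0] imm=10308607 = $10308607

$10308607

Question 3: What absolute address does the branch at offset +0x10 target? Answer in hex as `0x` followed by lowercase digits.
0xb938

@+10  big-endian(f0 00 00 04) = 0xf0000004
  op=0xf0000004>>27=0x1e ⇒ bra (J)
  imm@[26:0]=0x4 ⇒ $4
  target = base 0xb920 + off 0x10 + 4 + imm 4 = 0xb938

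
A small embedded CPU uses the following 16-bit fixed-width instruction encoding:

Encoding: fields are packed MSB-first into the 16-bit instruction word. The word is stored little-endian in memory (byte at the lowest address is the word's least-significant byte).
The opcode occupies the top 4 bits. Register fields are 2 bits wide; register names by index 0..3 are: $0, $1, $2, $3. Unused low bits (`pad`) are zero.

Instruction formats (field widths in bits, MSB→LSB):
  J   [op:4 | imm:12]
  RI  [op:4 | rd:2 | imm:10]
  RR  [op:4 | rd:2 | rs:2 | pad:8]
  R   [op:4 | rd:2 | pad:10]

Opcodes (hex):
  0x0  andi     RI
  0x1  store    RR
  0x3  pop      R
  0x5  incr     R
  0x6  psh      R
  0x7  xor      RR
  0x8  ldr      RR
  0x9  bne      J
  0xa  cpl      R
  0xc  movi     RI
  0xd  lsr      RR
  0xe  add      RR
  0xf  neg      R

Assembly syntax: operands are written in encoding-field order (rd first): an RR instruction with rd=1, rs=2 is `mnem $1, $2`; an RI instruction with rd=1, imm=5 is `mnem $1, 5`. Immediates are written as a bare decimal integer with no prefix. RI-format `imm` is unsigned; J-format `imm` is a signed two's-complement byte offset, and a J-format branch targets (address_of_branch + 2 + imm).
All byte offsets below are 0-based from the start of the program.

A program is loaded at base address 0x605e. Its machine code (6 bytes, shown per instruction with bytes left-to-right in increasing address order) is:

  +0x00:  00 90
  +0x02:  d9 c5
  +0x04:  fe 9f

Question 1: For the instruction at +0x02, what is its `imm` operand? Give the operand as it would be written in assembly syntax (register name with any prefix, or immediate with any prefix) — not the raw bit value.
473

off 0x02: read d9 c5 as little → 0xc5d9
  op=0xc5d9>>12=0xc ⇒ movi (RI)
  rd: (w>>10)&0x3=0x1 → $1
  imm: (w>>0)&0x3ff=0x1d9 → 473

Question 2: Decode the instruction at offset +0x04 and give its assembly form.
bne -2

[04] fe 9f → 0x9ffe
  opcode bits[15:12]=0x9: bne/J
  imm@[11:0]=0xffe (s12→-2) ⇒ -2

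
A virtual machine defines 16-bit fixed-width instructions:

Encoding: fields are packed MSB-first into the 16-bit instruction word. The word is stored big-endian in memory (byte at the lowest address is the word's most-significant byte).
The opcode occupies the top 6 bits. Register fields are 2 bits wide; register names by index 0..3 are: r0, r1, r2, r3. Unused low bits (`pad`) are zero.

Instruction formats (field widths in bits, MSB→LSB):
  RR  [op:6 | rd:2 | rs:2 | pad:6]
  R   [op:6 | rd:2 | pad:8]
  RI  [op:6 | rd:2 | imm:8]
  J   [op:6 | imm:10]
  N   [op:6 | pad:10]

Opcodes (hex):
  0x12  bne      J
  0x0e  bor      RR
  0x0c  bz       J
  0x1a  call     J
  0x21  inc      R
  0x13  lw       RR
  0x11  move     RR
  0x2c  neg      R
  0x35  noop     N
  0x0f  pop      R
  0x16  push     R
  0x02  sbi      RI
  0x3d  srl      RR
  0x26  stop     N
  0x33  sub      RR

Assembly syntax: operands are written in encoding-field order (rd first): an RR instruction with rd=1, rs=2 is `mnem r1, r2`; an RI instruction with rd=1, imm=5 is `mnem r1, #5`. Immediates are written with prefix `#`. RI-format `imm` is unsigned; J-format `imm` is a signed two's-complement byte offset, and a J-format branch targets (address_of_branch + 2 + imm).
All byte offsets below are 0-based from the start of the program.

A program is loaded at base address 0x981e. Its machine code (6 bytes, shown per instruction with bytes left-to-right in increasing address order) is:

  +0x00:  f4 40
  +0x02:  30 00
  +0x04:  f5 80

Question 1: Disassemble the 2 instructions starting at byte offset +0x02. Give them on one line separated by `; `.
+0x02: 30 00 ⇒ word 0x3000 (big)
  op=0x3000>>10=0xc ⇒ bz (J)
  [9:0] imm=0 = #0
+0x04: f5 80 ⇒ word 0xf580 (big)
  op=0xf580>>10=0x3d ⇒ srl (RR)
  [9:8] rd=1 = r1
  [7:6] rs=2 = r2

bz #0; srl r1, r2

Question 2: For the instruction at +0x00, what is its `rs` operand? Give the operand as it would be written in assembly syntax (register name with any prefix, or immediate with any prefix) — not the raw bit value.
off 0x00: read f4 40 as big → 0xf440
  top 6b → 0x3d → srl [RR]
  rd@[9:8]=0x0 ⇒ r0
  rs@[7:6]=0x1 ⇒ r1

r1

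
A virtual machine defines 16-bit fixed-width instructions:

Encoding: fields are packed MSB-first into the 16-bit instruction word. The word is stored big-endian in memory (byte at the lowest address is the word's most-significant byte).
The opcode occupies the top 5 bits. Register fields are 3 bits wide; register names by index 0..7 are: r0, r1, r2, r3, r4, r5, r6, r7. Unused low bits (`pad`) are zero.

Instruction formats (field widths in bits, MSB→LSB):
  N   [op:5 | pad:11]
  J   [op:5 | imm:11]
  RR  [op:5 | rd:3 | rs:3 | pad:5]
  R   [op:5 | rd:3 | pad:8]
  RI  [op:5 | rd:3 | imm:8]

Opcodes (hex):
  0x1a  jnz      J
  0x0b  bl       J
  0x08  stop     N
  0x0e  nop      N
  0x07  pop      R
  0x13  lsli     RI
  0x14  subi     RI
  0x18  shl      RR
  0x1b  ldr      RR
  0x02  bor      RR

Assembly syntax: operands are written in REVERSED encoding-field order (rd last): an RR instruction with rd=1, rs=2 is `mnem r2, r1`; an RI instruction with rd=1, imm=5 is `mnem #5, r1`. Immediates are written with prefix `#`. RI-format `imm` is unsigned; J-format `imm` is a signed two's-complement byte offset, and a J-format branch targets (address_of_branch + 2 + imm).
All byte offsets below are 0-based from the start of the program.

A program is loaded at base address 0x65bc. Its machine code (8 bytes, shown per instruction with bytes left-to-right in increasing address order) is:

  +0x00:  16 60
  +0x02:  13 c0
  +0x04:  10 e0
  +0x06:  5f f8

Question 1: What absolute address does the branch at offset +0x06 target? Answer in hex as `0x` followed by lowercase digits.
[06] 5f f8 → 0x5ff8
  op=0x5ff8>>11=0xb ⇒ bl (J)
  [10:0] imm=2040 (s11→-8) = #-8
  target = base 0x65bc + off 0x06 + 2 + imm -8 = 0x65bc

0x65bc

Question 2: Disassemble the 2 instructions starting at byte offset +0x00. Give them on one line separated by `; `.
bor r3, r6; bor r6, r3

+0x00: 16 60 ⇒ word 0x1660 (big)
  top 5b → 0x2 → bor [RR]
  rd@[10:8]=0x6 ⇒ r6
  rs@[7:5]=0x3 ⇒ r3
+0x02: 13 c0 ⇒ word 0x13c0 (big)
  top 5b → 0x2 → bor [RR]
  rd@[10:8]=0x3 ⇒ r3
  rs@[7:5]=0x6 ⇒ r6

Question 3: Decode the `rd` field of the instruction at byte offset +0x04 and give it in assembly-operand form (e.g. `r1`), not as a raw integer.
+0x04: 10 e0 ⇒ word 0x10e0 (big)
  opcode bits[15:11]=0x2: bor/RR
  [10:8] rd=0 = r0
  [7:5] rs=7 = r7

r0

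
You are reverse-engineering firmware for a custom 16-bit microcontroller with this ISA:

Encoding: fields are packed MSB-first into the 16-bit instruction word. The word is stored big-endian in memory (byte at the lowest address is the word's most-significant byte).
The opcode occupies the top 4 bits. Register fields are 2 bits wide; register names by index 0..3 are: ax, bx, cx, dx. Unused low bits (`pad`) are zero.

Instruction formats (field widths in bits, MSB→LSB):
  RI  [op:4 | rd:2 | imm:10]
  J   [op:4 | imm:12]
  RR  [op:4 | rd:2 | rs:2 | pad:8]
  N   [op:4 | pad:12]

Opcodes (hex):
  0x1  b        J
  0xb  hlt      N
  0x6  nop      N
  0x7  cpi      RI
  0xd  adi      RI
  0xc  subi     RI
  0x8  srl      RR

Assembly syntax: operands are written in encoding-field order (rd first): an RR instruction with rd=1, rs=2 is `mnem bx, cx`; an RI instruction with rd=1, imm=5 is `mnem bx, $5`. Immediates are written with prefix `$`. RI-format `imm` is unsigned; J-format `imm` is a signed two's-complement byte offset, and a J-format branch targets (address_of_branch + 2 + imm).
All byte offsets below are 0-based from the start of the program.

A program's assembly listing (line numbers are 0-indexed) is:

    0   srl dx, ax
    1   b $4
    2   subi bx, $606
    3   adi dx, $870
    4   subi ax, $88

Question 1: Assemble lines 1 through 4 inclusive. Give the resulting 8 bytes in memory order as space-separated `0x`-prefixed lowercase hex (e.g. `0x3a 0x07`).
1. b fields op=0x1:4|imm=4:12 → word 1004h → 10 04
2. subi fields op=0xc:4|rd=1:2|imm=606:10 → word c65eh → c6 5e
3. adi fields op=0xd:4|rd=3:2|imm=870:10 → word df66h → df 66
4. subi fields op=0xc:4|rd=0:2|imm=88:10 → word c058h → c0 58

0x10 0x04 0xc6 0x5e 0xdf 0x66 0xc0 0x58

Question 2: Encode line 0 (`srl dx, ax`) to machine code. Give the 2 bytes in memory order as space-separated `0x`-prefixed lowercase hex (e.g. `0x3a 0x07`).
L0: srl op=0x8:4|rd=3:2|rs=0:2|pad=0:8 ⇒ 0x8c00 ⇒ big 8c 00

0x8c 0x00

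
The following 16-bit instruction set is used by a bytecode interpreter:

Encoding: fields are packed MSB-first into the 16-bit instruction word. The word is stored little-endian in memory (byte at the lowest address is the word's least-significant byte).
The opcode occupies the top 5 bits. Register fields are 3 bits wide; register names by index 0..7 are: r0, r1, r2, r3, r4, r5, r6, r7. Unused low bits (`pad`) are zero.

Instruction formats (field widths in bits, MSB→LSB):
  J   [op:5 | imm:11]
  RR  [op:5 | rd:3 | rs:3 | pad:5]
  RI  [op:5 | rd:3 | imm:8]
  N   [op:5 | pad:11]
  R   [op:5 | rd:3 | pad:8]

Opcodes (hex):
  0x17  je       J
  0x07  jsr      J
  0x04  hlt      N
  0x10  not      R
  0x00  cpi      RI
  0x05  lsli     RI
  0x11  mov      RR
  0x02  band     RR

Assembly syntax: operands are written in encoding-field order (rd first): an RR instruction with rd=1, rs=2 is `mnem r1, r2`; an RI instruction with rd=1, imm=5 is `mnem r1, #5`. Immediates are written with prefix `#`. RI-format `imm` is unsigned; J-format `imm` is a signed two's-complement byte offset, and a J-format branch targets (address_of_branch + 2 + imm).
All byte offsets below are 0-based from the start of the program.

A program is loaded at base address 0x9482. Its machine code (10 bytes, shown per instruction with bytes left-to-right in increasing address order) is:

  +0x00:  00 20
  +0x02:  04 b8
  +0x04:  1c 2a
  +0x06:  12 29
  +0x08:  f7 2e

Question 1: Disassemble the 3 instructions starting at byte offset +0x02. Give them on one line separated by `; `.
je #4; lsli r2, #28; lsli r1, #18

@+02  little-endian(04 b8) = 0xb804
  opcode bits[15:11]=0x17: je/J
  [10:0] imm=4 = #4
@+04  little-endian(1c 2a) = 0x2a1c
  opcode bits[15:11]=0x5: lsli/RI
  [10:8] rd=2 = r2
  [7:0] imm=28 = #28
@+06  little-endian(12 29) = 0x2912
  opcode bits[15:11]=0x5: lsli/RI
  [10:8] rd=1 = r1
  [7:0] imm=18 = #18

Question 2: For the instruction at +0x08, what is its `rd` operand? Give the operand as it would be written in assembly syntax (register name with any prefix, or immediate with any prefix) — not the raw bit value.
+0x08: f7 2e ⇒ word 0x2ef7 (little)
  top 5b → 0x5 → lsli [RI]
  rd@[10:8]=0x6 ⇒ r6
  imm@[7:0]=0xf7 ⇒ #247

r6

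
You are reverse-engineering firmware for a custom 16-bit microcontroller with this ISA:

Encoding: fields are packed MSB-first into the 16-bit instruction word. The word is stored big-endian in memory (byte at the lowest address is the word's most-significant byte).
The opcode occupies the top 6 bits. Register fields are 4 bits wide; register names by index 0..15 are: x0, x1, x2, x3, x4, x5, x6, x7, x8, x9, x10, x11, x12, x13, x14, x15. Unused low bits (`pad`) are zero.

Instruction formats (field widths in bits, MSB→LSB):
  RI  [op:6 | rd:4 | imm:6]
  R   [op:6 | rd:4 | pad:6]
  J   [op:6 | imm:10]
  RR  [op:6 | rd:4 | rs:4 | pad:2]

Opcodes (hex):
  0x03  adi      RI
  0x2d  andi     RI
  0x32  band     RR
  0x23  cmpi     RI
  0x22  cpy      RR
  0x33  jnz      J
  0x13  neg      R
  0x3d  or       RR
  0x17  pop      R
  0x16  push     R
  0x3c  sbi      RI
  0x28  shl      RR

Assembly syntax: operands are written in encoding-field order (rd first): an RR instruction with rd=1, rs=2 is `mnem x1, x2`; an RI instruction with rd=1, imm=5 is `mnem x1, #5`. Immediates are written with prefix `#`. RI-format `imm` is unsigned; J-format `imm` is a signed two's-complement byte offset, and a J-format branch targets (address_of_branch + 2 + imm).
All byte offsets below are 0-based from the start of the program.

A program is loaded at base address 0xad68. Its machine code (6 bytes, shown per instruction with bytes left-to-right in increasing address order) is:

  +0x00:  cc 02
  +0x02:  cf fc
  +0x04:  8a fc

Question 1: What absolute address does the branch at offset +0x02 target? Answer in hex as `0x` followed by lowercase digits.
[02] cf fc → 0xcffc
  opcode bits[15:10]=0x33: jnz/J
  [9:0] imm=1020 (s10→-4) = #-4
  target = base 0xad68 + off 0x02 + 2 + imm -4 = 0xad68

0xad68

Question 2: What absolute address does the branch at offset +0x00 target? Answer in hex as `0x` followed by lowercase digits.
0xad6c

off 0x00: read cc 02 as big → 0xcc02
  opcode bits[15:10]=0x33: jnz/J
  [9:0] imm=2 = #2
  target = base 0xad68 + off 0x00 + 2 + imm 2 = 0xad6c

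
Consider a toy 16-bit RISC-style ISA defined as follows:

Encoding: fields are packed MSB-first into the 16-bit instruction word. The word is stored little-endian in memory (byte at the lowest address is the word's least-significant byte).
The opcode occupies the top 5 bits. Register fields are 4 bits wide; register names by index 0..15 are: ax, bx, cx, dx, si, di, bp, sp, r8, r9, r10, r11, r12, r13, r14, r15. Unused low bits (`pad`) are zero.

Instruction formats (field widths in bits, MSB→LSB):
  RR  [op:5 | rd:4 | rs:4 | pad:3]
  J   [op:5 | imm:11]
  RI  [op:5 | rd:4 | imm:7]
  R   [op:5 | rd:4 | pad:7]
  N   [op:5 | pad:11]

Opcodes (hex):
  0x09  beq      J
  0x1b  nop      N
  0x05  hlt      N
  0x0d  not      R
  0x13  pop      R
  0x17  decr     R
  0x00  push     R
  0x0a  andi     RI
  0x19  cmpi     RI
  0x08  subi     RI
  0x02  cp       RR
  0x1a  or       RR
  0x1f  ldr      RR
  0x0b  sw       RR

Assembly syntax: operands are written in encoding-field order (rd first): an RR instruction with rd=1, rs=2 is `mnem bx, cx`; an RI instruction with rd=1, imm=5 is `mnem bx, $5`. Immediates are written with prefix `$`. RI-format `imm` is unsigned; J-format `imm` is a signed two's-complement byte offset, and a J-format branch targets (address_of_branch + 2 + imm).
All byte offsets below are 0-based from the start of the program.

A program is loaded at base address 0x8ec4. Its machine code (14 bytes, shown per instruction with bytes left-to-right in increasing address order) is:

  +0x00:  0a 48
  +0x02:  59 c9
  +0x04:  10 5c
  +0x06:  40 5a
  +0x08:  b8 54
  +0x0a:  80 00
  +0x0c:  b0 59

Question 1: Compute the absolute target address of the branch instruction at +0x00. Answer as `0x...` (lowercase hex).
0x8ed0

[00] 0a 48 → 0x480a
  op=0x480a>>11=0x9 ⇒ beq (J)
  imm@[10:0]=0xa ⇒ $10
  target = base 0x8ec4 + off 0x00 + 2 + imm 10 = 0x8ed0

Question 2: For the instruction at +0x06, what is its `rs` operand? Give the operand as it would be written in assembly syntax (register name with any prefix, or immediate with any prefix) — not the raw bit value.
r8

+0x06: 40 5a ⇒ word 0x5a40 (little)
  op=0x5a40>>11=0xb ⇒ sw (RR)
  [10:7] rd=4 = si
  [6:3] rs=8 = r8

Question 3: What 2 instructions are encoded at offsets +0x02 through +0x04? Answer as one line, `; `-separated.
cmpi cx, $89; sw r8, cx

+0x02: 59 c9 ⇒ word 0xc959 (little)
  top 5b → 0x19 → cmpi [RI]
  rd@[10:7]=0x2 ⇒ cx
  imm@[6:0]=0x59 ⇒ $89
+0x04: 10 5c ⇒ word 0x5c10 (little)
  top 5b → 0xb → sw [RR]
  rd@[10:7]=0x8 ⇒ r8
  rs@[6:3]=0x2 ⇒ cx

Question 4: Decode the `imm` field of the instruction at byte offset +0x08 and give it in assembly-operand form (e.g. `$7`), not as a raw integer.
off 0x08: read b8 54 as little → 0x54b8
  top 5b → 0xa → andi [RI]
  [10:7] rd=9 = r9
  [6:0] imm=56 = $56

$56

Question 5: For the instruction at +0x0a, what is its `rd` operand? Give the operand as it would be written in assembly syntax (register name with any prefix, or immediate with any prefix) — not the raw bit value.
bx

[0a] 80 00 → 0x0080
  op=0x0080>>11=0x0 ⇒ push (R)
  rd: (w>>7)&0xf=0x1 → bx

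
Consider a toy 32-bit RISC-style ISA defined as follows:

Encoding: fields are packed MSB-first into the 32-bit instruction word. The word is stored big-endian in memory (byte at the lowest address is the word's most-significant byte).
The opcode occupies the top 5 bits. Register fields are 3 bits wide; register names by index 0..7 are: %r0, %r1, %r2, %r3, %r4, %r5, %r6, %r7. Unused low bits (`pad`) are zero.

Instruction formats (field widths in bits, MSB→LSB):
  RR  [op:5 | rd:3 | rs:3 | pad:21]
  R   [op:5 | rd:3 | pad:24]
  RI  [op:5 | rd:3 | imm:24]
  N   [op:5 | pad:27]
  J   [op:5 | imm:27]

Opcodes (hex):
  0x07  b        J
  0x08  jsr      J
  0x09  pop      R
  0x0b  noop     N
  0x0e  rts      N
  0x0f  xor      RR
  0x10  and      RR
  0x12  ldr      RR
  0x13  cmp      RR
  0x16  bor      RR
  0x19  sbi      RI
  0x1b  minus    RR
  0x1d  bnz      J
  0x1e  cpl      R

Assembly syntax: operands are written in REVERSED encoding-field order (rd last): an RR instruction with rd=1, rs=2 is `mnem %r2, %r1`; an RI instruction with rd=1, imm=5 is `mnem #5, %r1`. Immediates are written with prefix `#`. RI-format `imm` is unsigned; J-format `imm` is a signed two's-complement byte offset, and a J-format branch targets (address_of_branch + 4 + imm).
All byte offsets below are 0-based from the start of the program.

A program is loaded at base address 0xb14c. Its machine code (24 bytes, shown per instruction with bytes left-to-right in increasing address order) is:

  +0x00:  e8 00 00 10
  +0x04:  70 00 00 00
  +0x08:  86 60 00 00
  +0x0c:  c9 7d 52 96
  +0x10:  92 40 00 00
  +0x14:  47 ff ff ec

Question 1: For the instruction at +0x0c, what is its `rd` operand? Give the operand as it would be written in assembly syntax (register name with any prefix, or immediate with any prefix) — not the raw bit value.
%r1

[0c] c9 7d 52 96 → 0xc97d5296
  op=0xc97d5296>>27=0x19 ⇒ sbi (RI)
  rd: (w>>24)&0x7=0x1 → %r1
  imm: (w>>0)&0xffffff=0x7d5296 → #8213142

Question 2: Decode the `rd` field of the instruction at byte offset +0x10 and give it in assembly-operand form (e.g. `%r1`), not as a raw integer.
%r2

off 0x10: read 92 40 00 00 as big → 0x92400000
  op=0x92400000>>27=0x12 ⇒ ldr (RR)
  [26:24] rd=2 = %r2
  [23:21] rs=2 = %r2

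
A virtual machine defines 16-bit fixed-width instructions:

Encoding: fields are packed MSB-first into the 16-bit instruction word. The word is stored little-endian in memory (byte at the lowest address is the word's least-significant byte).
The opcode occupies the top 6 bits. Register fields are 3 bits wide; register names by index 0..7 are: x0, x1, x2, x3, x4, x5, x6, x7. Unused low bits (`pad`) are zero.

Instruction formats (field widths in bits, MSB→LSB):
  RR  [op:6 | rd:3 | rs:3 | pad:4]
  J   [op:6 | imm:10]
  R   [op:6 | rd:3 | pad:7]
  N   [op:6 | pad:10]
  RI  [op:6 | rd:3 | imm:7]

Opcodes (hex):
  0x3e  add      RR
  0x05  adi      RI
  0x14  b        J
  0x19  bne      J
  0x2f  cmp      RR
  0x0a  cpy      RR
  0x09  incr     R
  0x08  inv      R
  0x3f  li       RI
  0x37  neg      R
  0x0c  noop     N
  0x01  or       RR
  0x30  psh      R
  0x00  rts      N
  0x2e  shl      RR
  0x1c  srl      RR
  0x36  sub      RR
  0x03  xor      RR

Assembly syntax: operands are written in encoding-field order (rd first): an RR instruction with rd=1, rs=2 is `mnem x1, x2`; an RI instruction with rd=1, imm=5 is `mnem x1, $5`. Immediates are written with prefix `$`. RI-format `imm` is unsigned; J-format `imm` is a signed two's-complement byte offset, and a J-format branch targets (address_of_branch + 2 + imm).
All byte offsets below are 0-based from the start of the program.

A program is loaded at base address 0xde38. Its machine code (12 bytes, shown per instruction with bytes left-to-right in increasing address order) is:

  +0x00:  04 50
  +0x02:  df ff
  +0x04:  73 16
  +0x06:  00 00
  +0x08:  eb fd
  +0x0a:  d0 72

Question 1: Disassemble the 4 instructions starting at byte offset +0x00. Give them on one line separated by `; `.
@+00  little-endian(04 50) = 0x5004
  opcode bits[15:10]=0x14: b/J
  imm@[9:0]=0x4 ⇒ $4
@+02  little-endian(df ff) = 0xffdf
  opcode bits[15:10]=0x3f: li/RI
  rd@[9:7]=0x7 ⇒ x7
  imm@[6:0]=0x5f ⇒ $95
@+04  little-endian(73 16) = 0x1673
  opcode bits[15:10]=0x5: adi/RI
  rd@[9:7]=0x4 ⇒ x4
  imm@[6:0]=0x73 ⇒ $115
@+06  little-endian(00 00) = 0x0000
  opcode bits[15:10]=0x0: rts/N

b $4; li x7, $95; adi x4, $115; rts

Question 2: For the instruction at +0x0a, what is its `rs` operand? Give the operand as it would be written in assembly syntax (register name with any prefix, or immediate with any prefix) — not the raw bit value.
x5

off 0x0a: read d0 72 as little → 0x72d0
  op=0x72d0>>10=0x1c ⇒ srl (RR)
  rd@[9:7]=0x5 ⇒ x5
  rs@[6:4]=0x5 ⇒ x5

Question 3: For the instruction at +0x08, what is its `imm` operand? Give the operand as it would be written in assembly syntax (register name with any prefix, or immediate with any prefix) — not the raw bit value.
$107

off 0x08: read eb fd as little → 0xfdeb
  op=0xfdeb>>10=0x3f ⇒ li (RI)
  rd: (w>>7)&0x7=0x3 → x3
  imm: (w>>0)&0x7f=0x6b → $107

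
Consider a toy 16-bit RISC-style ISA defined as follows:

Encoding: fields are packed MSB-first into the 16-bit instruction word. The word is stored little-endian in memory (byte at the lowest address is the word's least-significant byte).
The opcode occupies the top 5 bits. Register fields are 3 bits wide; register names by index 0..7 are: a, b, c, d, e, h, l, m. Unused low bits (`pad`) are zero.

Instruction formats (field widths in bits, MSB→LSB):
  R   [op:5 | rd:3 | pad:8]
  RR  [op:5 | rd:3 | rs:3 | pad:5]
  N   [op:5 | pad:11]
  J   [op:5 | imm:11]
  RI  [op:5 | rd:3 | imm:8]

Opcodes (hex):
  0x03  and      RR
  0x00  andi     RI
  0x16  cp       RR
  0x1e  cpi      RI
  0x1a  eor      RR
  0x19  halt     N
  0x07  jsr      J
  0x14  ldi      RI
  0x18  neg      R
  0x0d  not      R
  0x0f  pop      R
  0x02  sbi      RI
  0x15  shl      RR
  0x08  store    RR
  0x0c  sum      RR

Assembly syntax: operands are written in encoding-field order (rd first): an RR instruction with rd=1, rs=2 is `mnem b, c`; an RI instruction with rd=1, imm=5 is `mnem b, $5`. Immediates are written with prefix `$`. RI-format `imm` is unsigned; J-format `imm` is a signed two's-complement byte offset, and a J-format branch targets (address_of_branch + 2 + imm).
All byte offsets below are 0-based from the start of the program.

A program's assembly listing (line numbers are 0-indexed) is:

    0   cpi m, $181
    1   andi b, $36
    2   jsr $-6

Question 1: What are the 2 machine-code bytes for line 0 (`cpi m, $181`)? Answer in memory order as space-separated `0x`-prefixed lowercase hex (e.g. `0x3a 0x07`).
line 0 (cpi): pack op=0x1e:5|rd=7:3|imm=181:8 = 0xf7b5; little→ b5 f7

0xb5 0xf7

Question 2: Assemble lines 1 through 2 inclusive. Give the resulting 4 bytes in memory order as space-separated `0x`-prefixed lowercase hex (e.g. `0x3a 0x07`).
0x24 0x01 0xfa 0x3f

line 1 (andi): pack op=0x0:5|rd=1:3|imm=36:8 = 0x0124; little→ 24 01
line 2 (jsr): pack op=0x7:5|imm=-6:11 = 0x3ffa; little→ fa 3f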